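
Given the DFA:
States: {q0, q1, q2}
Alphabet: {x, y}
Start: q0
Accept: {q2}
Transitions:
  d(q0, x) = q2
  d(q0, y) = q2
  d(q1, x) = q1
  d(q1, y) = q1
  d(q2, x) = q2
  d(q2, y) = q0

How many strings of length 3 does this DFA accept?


Enumerating all length-3 strings:
  "xxx" -> q2 [accept]
  "xxy" -> q0 [reject]
  "xyx" -> q2 [accept]
  "xyy" -> q2 [accept]
  "yxx" -> q2 [accept]
  "yxy" -> q0 [reject]
  "yyx" -> q2 [accept]
  "yyy" -> q2 [accept]

6 out of 8


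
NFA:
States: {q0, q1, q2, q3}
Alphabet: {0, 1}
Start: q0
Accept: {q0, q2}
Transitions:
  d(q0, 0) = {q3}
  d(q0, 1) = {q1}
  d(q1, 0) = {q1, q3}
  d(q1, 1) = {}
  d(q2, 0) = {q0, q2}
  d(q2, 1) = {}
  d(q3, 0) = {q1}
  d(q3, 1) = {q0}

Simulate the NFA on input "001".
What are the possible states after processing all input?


Start: {q0}
  --0--> {q3}
  --0--> {q1}
  --1--> {}

{} (empty set, no valid transitions)


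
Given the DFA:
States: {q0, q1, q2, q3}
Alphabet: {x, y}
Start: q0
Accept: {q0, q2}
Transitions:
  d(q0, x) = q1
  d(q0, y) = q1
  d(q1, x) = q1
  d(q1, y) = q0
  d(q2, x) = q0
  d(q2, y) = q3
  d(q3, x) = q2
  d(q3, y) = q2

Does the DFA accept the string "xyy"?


Trace: q0 -> q1 -> q0 -> q1
Final state: q1
Accept states: {q0, q2}

No, rejected (final state q1 is not an accept state)


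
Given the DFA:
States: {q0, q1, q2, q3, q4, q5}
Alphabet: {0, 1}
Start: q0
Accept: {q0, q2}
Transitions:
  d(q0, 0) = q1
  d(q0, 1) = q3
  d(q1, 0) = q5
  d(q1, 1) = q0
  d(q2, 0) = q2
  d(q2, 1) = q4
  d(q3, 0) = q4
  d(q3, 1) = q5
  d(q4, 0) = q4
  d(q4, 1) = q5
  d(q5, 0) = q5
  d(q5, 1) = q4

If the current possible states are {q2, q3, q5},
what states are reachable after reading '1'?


Apply transition on '1' from each current state:
  d(q2, 1) = q4
  d(q3, 1) = q5
  d(q5, 1) = q4

{q4, q5}


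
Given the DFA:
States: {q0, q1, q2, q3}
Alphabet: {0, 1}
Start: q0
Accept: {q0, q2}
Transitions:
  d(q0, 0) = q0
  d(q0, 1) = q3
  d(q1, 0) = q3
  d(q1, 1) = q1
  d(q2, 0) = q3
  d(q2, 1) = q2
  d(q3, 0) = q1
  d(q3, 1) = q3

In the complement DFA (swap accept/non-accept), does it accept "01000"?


Trace: q0 -> q0 -> q3 -> q1 -> q3 -> q1
Final: q1
Original accept: {q0, q2}
Complement: q1 is not in original accept

Yes, complement accepts (original rejects)


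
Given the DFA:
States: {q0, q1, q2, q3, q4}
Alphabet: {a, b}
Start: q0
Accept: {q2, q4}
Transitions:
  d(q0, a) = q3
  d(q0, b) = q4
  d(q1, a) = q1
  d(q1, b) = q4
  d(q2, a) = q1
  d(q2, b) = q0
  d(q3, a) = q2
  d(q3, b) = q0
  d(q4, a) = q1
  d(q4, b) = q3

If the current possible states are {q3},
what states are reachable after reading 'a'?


Apply transition on 'a' from each current state:
  d(q3, a) = q2

{q2}


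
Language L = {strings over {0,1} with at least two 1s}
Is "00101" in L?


count('1') = 2

Yes, "00101" is in L


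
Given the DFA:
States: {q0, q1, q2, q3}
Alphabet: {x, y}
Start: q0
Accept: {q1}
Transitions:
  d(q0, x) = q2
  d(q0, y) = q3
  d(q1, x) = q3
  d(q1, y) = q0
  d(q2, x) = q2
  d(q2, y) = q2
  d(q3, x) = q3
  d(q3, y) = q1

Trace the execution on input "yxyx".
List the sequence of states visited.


Input: yxyx
d(q0, y) = q3
d(q3, x) = q3
d(q3, y) = q1
d(q1, x) = q3


q0 -> q3 -> q3 -> q1 -> q3


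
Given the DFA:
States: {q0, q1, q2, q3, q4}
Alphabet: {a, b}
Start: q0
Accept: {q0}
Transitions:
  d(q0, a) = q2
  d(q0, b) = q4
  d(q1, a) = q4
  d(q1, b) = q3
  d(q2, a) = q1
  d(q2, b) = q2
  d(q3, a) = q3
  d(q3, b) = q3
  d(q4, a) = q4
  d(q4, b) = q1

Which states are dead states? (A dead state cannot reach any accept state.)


Forward reachability from each state:
  q0 -> reaches accept state q0 (live)
  q1 -> reaches {q1, q3, q4}, no accept state (dead)
  q2 -> reaches {q1, q2, q3, q4}, no accept state (dead)
  q3 -> reaches {q3}, no accept state (dead)
  q4 -> reaches {q1, q3, q4}, no accept state (dead)

{q1, q2, q3, q4}


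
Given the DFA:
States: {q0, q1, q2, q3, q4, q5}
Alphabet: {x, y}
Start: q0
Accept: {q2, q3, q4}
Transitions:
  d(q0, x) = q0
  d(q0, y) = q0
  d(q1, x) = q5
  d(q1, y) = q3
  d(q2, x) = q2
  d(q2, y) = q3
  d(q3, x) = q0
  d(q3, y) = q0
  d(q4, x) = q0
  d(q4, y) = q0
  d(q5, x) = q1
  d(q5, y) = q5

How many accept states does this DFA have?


Accept states listed: {q2, q3, q4}
Counting: q2(1) q3(2) q4(3)

3


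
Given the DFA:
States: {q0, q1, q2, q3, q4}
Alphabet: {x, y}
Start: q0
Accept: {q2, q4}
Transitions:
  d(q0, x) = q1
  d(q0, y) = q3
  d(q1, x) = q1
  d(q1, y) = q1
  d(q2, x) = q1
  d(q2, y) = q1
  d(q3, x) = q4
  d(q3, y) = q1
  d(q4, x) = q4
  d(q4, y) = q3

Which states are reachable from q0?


BFS from q0:
  layer 0: {q0}
  layer 1: {q1, q3}
  layer 2: {q4}

{q0, q1, q3, q4}


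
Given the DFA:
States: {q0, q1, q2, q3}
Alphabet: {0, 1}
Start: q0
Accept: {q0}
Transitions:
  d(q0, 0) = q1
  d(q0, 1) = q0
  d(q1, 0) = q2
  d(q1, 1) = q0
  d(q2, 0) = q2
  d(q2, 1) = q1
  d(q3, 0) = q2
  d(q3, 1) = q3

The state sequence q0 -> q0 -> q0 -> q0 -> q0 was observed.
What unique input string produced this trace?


Trace back each transition to find the symbol:
  q0 --[1]--> q0
  q0 --[1]--> q0
  q0 --[1]--> q0
  q0 --[1]--> q0

"1111"


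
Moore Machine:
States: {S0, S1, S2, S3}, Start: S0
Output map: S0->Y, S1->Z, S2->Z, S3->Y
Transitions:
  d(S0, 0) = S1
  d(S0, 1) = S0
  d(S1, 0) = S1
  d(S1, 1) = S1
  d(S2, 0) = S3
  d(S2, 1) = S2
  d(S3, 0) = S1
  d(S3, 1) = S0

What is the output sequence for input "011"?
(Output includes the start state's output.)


Start: S0 (output Y)
  --0--> S1 (output Z)
  --1--> S1 (output Z)
  --1--> S1 (output Z)

"YZZZ"


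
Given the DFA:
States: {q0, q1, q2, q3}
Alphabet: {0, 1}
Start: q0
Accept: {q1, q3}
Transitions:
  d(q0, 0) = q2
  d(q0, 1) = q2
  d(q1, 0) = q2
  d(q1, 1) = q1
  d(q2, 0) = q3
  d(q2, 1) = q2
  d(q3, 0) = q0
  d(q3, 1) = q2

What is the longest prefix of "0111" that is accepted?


Run the DFA, marking each prefix where the state is accepting:
  "" -> q0 [reject]
  "0" -> q2 [reject]
  "01" -> q2 [reject]
  "011" -> q2 [reject]
  "0111" -> q2 [reject]

No prefix is accepted


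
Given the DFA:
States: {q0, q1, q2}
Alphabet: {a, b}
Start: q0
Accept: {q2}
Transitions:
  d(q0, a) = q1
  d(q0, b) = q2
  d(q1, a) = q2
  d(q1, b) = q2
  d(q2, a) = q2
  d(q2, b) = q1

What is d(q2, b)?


Looking up transition d(q2, b)

q1


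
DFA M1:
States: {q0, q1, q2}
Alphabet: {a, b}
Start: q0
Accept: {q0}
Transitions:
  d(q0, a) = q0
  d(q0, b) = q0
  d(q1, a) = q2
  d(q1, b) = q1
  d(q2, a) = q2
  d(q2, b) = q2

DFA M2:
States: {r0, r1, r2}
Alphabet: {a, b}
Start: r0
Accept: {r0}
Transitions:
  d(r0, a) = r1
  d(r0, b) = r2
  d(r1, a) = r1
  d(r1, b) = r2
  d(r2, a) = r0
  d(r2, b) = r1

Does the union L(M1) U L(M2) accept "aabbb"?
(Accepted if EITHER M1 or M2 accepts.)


M1: final=q0 accepted=True
M2: final=r2 accepted=False

Yes, union accepts


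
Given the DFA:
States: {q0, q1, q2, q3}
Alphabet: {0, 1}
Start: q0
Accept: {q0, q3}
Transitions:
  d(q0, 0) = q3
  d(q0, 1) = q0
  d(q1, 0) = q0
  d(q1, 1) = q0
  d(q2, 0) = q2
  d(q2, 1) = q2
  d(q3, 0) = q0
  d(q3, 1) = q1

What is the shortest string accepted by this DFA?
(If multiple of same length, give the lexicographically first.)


BFS by string length (lex-first path to each state shown):
  len 0: q0<-""
Found accept state at length 0.

"" (empty string)


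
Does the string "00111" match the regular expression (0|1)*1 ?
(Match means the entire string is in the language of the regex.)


|string| = 5; first = '0'; last = '1'

Yes, "00111" matches (0|1)*1


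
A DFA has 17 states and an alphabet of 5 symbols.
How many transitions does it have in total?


Each state has exactly one transition per symbol.
17 * 5 = 85

85


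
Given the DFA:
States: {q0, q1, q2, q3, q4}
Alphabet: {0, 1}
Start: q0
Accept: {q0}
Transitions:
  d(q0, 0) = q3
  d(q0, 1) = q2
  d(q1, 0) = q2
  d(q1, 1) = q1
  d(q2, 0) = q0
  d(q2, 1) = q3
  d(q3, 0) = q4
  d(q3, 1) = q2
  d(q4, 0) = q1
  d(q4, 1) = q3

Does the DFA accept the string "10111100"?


Trace: q0 -> q2 -> q0 -> q2 -> q3 -> q2 -> q3 -> q4 -> q1
Final state: q1
Accept states: {q0}

No, rejected (final state q1 is not an accept state)


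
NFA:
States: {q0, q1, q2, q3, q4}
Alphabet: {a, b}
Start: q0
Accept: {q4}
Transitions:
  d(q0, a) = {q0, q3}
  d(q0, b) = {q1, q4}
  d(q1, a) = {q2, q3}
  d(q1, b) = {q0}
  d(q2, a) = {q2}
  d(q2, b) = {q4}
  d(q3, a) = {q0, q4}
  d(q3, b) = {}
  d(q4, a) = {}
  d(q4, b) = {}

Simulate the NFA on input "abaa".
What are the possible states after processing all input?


Start: {q0}
  --a--> {q0, q3}
  --b--> {q1, q4}
  --a--> {q2, q3}
  --a--> {q0, q2, q4}

{q0, q2, q4}


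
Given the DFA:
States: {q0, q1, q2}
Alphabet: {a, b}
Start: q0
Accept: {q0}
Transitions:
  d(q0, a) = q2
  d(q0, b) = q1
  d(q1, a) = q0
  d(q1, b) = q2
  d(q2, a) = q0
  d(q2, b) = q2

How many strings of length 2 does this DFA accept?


Enumerating all length-2 strings:
  "aa" -> q0 [accept]
  "ab" -> q2 [reject]
  "ba" -> q0 [accept]
  "bb" -> q2 [reject]

2 out of 4


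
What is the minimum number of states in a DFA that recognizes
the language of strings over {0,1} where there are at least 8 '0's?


States: count = 0, 1, ..., 7, and a final '>= 8' state.
Total: 8 + 1 = 9. Accept = '>= 8' state.

9


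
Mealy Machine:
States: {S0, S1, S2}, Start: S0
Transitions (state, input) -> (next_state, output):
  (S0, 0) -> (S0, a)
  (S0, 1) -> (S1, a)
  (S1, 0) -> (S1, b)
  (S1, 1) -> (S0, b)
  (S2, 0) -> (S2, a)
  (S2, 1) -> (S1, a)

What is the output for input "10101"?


Step-by-step:
  (S0, 1) -> (S1, a)
  (S1, 0) -> (S1, b)
  (S1, 1) -> (S0, b)
  (S0, 0) -> (S0, a)
  (S0, 1) -> (S1, a)

"abbaa"


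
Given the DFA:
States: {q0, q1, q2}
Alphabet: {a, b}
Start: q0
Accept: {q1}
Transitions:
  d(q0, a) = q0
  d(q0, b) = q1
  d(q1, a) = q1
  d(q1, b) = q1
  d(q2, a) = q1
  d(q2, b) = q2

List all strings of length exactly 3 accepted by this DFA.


All strings of length 3: 8 total
Accepted: 7

"aab", "aba", "abb", "baa", "bab", "bba", "bbb"


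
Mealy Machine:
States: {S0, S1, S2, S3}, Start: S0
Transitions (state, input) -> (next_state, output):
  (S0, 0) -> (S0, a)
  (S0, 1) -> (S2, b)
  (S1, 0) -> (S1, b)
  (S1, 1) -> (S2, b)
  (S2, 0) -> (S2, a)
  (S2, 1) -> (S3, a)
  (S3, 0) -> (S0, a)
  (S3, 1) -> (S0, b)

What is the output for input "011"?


Step-by-step:
  (S0, 0) -> (S0, a)
  (S0, 1) -> (S2, b)
  (S2, 1) -> (S3, a)

"aba"


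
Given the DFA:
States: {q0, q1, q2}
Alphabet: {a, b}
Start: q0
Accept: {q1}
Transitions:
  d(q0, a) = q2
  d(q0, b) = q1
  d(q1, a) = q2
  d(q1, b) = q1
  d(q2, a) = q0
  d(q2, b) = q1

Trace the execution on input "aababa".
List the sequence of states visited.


Input: aababa
d(q0, a) = q2
d(q2, a) = q0
d(q0, b) = q1
d(q1, a) = q2
d(q2, b) = q1
d(q1, a) = q2


q0 -> q2 -> q0 -> q1 -> q2 -> q1 -> q2


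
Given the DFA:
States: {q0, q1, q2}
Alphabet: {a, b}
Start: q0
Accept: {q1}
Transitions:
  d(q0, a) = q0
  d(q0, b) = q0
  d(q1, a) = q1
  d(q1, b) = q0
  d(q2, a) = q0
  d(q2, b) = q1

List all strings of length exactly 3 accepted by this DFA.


All strings of length 3: 8 total
Accepted: 0

None


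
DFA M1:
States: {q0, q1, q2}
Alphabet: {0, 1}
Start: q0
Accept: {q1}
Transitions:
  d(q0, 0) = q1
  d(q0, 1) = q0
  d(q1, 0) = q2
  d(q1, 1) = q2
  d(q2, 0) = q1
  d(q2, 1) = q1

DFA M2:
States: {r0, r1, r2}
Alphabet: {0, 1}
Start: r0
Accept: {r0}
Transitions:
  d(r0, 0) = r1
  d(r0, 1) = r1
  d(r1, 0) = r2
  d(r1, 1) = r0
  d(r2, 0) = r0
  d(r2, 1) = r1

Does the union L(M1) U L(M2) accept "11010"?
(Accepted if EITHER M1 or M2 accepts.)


M1: final=q1 accepted=True
M2: final=r1 accepted=False

Yes, union accepts


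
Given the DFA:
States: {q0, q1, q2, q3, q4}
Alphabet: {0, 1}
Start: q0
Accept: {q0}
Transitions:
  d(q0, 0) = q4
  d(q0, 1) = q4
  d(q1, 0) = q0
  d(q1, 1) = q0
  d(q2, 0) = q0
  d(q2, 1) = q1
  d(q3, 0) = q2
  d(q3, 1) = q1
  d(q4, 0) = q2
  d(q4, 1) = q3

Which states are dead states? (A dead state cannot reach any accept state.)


Forward reachability from each state:
  q0 -> reaches accept state q0 (live)
  q1 -> reaches accept state q0 (live)
  q2 -> reaches accept state q0 (live)
  q3 -> reaches accept state q0 (live)
  q4 -> reaches accept state q0 (live)

None (all states can reach an accept state)


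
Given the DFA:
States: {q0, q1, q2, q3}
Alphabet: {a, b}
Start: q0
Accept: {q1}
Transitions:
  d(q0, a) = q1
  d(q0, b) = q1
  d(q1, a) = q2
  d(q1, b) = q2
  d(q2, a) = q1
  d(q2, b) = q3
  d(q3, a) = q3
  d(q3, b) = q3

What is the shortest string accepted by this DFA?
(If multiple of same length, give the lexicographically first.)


BFS by string length (lex-first path to each state shown):
  len 0: q0<-""
  len 1: q1<-"a"
Found accept state at length 1.

"a"


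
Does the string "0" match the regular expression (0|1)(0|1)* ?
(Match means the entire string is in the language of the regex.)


|string| = 1; first = '0'; last = '0'

Yes, "0" matches (0|1)(0|1)*


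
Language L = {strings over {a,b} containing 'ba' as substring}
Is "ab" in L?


'ba' does not occur

No, "ab" is not in L


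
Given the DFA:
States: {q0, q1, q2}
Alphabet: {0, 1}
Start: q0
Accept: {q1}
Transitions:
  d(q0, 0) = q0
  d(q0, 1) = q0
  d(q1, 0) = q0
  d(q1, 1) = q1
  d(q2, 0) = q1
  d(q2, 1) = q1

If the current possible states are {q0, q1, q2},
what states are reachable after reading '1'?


Apply transition on '1' from each current state:
  d(q0, 1) = q0
  d(q1, 1) = q1
  d(q2, 1) = q1

{q0, q1}


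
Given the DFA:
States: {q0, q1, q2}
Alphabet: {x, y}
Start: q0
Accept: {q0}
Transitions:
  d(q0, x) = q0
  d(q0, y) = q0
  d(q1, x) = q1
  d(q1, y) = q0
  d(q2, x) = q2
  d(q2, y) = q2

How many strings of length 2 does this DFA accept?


Enumerating all length-2 strings:
  "xx" -> q0 [accept]
  "xy" -> q0 [accept]
  "yx" -> q0 [accept]
  "yy" -> q0 [accept]

4 out of 4


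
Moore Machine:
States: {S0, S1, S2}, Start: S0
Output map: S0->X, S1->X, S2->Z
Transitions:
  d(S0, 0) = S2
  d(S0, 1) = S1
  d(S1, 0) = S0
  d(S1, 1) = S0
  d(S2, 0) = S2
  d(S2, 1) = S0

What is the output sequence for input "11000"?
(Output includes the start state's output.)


Start: S0 (output X)
  --1--> S1 (output X)
  --1--> S0 (output X)
  --0--> S2 (output Z)
  --0--> S2 (output Z)
  --0--> S2 (output Z)

"XXXZZZ"


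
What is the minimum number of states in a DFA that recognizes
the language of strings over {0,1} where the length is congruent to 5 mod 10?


States track (length) mod 10.
Need 10 states: one per remainder 0..9; accept = remainder 5.

10


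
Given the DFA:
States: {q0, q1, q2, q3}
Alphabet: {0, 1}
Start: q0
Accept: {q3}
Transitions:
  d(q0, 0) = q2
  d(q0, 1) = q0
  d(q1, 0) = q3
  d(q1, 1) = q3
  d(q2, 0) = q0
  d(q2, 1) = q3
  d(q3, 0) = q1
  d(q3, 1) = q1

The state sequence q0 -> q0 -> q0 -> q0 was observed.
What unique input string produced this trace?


Trace back each transition to find the symbol:
  q0 --[1]--> q0
  q0 --[1]--> q0
  q0 --[1]--> q0

"111"


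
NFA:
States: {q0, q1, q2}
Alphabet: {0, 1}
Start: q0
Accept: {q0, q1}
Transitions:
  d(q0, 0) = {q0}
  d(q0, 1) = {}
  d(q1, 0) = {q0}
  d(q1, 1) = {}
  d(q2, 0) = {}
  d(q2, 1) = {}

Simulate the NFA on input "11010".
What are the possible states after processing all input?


Start: {q0}
  --1--> {}
  --1--> {}
  --0--> {}
  --1--> {}
  --0--> {}

{} (empty set, no valid transitions)


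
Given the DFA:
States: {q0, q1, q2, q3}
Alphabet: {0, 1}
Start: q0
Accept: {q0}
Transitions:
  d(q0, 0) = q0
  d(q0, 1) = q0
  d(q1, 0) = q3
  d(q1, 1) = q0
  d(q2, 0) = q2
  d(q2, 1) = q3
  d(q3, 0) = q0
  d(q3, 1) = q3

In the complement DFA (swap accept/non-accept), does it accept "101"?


Trace: q0 -> q0 -> q0 -> q0
Final: q0
Original accept: {q0}
Complement: q0 is in original accept

No, complement rejects (original accepts)


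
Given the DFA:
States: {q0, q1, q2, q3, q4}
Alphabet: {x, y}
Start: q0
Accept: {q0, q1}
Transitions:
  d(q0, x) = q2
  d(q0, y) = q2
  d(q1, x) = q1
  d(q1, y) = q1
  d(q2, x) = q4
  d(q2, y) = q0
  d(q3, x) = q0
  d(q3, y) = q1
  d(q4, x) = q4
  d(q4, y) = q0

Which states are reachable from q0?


BFS from q0:
  layer 0: {q0}
  layer 1: {q2}
  layer 2: {q4}

{q0, q2, q4}


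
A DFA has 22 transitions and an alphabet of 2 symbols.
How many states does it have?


Each state has exactly one transition per symbol.
states = transitions / |alphabet| = 22 / 2 = 11

11


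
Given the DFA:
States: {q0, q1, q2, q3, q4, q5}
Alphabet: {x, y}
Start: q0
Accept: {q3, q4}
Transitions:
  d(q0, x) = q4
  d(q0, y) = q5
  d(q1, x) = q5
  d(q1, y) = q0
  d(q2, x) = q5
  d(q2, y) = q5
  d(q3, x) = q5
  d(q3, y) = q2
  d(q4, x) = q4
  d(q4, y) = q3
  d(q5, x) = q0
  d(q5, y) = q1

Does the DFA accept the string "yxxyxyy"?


Trace: q0 -> q5 -> q0 -> q4 -> q3 -> q5 -> q1 -> q0
Final state: q0
Accept states: {q3, q4}

No, rejected (final state q0 is not an accept state)


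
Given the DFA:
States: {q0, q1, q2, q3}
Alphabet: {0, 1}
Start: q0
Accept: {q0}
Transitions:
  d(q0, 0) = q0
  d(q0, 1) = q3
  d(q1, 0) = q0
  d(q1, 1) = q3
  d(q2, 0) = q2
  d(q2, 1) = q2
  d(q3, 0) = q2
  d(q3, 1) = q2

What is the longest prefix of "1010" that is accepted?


Run the DFA, marking each prefix where the state is accepting:
  "" -> q0 [accept]
  "1" -> q3 [reject]
  "10" -> q2 [reject]
  "101" -> q2 [reject]
  "1010" -> q2 [reject]

""


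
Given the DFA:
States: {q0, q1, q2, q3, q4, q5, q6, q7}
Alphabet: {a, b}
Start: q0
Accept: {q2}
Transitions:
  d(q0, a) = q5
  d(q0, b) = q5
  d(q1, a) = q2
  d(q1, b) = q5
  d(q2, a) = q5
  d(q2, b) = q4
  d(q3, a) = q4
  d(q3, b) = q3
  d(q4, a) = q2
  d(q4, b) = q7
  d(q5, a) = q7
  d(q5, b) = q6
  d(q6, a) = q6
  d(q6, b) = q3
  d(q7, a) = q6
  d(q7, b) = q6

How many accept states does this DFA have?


Accept states listed: {q2}
Counting: q2(1)

1


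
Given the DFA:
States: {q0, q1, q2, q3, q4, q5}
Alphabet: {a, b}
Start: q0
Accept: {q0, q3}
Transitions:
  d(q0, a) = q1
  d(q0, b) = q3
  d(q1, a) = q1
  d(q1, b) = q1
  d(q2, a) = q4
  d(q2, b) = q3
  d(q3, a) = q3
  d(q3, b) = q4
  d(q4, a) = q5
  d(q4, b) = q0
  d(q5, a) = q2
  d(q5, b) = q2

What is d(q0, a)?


Looking up transition d(q0, a)

q1


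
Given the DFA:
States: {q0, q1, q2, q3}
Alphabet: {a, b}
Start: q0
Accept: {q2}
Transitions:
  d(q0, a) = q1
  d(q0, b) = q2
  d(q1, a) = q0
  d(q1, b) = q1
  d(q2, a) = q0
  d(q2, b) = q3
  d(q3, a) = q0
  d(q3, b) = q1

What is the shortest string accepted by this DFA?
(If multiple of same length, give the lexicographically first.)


BFS by string length (lex-first path to each state shown):
  len 0: q0<-""
  len 1: q1<-"a", q2<-"b"
Found accept state at length 1.

"b"


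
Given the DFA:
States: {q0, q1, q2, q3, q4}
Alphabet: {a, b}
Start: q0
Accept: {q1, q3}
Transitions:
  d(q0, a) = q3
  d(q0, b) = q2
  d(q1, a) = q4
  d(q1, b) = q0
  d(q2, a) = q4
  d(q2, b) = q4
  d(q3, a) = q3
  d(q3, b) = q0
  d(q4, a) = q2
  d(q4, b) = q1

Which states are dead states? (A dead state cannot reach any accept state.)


Forward reachability from each state:
  q0 -> reaches accept state q1 (live)
  q1 -> reaches accept state q1 (live)
  q2 -> reaches accept state q1 (live)
  q3 -> reaches accept state q1 (live)
  q4 -> reaches accept state q1 (live)

None (all states can reach an accept state)


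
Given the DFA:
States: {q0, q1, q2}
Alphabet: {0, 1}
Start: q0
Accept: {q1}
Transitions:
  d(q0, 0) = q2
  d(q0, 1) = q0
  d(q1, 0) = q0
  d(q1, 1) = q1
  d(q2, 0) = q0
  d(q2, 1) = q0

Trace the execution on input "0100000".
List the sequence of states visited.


Input: 0100000
d(q0, 0) = q2
d(q2, 1) = q0
d(q0, 0) = q2
d(q2, 0) = q0
d(q0, 0) = q2
d(q2, 0) = q0
d(q0, 0) = q2


q0 -> q2 -> q0 -> q2 -> q0 -> q2 -> q0 -> q2


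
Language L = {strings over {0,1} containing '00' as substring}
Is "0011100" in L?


'00' occurs at index 0

Yes, "0011100" is in L


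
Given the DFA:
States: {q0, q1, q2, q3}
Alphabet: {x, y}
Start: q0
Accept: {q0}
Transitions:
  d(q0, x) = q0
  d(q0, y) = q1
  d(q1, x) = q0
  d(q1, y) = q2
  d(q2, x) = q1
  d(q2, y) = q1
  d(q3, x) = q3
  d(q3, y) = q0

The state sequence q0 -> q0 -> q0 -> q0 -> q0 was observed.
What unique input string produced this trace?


Trace back each transition to find the symbol:
  q0 --[x]--> q0
  q0 --[x]--> q0
  q0 --[x]--> q0
  q0 --[x]--> q0

"xxxx"


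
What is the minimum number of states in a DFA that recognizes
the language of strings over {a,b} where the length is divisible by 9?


States track (length) mod 9.
Need 9 states: one per remainder 0..8; accept = remainder 0.

9


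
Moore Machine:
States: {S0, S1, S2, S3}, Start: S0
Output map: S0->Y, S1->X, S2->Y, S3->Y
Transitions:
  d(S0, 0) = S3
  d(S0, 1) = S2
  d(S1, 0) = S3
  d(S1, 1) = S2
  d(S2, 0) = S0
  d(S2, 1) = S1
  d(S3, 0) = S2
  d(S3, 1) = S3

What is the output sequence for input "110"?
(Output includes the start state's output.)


Start: S0 (output Y)
  --1--> S2 (output Y)
  --1--> S1 (output X)
  --0--> S3 (output Y)

"YYXY"


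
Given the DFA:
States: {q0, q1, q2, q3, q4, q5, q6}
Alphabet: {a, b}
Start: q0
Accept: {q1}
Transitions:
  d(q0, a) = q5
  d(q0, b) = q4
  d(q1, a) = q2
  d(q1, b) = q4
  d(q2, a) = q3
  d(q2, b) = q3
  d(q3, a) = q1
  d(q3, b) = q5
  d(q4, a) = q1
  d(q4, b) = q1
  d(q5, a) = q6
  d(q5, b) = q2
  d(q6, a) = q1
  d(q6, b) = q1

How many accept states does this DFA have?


Accept states listed: {q1}
Counting: q1(1)

1


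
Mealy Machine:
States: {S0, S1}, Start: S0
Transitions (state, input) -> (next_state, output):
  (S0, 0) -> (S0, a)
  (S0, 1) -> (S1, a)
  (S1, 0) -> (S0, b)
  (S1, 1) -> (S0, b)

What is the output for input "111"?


Step-by-step:
  (S0, 1) -> (S1, a)
  (S1, 1) -> (S0, b)
  (S0, 1) -> (S1, a)

"aba"


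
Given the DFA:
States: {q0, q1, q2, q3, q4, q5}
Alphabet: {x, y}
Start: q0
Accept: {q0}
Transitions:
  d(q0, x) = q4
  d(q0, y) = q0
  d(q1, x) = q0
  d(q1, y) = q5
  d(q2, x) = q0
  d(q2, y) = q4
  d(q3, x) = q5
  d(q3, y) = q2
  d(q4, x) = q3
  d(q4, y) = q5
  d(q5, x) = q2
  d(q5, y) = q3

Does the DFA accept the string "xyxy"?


Trace: q0 -> q4 -> q5 -> q2 -> q4
Final state: q4
Accept states: {q0}

No, rejected (final state q4 is not an accept state)


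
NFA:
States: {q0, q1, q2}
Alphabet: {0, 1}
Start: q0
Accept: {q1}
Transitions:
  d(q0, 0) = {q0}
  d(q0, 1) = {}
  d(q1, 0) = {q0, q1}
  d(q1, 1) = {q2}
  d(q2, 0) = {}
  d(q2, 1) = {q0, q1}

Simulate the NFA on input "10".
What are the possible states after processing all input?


Start: {q0}
  --1--> {}
  --0--> {}

{} (empty set, no valid transitions)


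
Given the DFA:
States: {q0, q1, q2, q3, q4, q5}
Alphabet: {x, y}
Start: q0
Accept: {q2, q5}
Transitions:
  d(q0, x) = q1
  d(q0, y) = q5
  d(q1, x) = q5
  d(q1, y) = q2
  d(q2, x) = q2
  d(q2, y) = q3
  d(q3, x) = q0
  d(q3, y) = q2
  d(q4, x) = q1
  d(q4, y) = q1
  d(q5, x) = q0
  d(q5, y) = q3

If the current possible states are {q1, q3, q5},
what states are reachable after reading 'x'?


Apply transition on 'x' from each current state:
  d(q1, x) = q5
  d(q3, x) = q0
  d(q5, x) = q0

{q0, q5}


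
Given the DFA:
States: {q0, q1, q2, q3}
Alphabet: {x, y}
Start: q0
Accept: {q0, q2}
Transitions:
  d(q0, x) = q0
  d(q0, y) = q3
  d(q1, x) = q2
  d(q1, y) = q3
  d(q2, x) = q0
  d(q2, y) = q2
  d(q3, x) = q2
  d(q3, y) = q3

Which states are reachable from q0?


BFS from q0:
  layer 0: {q0}
  layer 1: {q3}
  layer 2: {q2}

{q0, q2, q3}


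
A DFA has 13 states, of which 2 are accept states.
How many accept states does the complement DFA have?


Complement swaps accept and non-accept states.
13 - 2 = 11

11


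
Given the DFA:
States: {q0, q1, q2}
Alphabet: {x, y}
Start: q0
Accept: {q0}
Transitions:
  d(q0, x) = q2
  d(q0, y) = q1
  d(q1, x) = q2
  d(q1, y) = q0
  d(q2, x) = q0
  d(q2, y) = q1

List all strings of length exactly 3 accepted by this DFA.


All strings of length 3: 8 total
Accepted: 2

"xyy", "yxx"


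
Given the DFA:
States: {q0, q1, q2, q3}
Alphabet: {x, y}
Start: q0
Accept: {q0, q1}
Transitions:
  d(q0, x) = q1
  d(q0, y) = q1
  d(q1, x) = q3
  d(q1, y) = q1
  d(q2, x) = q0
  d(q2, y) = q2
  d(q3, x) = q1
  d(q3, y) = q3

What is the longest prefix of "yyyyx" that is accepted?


Run the DFA, marking each prefix where the state is accepting:
  "" -> q0 [accept]
  "y" -> q1 [accept]
  "yy" -> q1 [accept]
  "yyy" -> q1 [accept]
  "yyyy" -> q1 [accept]
  "yyyyx" -> q3 [reject]

"yyyy"


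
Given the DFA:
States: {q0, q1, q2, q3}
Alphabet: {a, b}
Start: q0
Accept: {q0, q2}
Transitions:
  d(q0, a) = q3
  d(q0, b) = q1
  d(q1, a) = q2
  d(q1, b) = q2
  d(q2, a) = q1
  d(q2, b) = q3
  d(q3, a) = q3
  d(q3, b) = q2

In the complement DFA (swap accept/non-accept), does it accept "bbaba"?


Trace: q0 -> q1 -> q2 -> q1 -> q2 -> q1
Final: q1
Original accept: {q0, q2}
Complement: q1 is not in original accept

Yes, complement accepts (original rejects)


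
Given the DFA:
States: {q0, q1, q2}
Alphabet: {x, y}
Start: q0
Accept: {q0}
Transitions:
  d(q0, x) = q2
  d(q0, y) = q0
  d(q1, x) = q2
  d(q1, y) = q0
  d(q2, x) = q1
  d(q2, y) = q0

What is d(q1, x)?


Looking up transition d(q1, x)

q2


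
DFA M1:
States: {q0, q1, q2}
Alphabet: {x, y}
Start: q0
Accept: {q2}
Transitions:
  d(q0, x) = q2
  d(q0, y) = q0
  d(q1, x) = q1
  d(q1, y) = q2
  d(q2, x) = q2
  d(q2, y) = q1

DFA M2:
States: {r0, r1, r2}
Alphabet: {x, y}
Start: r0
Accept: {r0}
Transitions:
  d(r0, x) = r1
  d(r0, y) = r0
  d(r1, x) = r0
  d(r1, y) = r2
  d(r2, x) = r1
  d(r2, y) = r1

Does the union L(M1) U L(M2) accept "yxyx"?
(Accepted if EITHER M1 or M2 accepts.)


M1: final=q1 accepted=False
M2: final=r1 accepted=False

No, union rejects (neither accepts)


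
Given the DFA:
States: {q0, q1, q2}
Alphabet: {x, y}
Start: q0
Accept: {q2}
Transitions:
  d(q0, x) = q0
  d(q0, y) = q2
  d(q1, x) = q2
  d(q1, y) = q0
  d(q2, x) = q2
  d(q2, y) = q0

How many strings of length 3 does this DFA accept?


Enumerating all length-3 strings:
  "xxx" -> q0 [reject]
  "xxy" -> q2 [accept]
  "xyx" -> q2 [accept]
  "xyy" -> q0 [reject]
  "yxx" -> q2 [accept]
  "yxy" -> q0 [reject]
  "yyx" -> q0 [reject]
  "yyy" -> q2 [accept]

4 out of 8


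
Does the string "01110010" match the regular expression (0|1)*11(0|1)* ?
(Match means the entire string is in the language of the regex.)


|string| = 8; first = '0'; last = '0'

Yes, "01110010" matches (0|1)*11(0|1)*


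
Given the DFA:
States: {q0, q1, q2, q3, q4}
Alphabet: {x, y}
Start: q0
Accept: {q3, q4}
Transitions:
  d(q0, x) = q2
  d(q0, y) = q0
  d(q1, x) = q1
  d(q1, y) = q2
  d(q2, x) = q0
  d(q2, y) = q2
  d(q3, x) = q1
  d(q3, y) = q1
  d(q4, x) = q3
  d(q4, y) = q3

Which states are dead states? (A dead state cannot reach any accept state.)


Forward reachability from each state:
  q0 -> reaches {q0, q2}, no accept state (dead)
  q1 -> reaches {q0, q1, q2}, no accept state (dead)
  q2 -> reaches {q0, q2}, no accept state (dead)
  q3 -> reaches accept state q3 (live)
  q4 -> reaches accept state q3 (live)

{q0, q1, q2}


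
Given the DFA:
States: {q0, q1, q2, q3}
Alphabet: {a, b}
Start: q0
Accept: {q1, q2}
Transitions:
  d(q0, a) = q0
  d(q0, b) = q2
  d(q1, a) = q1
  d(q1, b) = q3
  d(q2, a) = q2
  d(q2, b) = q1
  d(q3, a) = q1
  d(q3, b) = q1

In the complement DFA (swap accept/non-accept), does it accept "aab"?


Trace: q0 -> q0 -> q0 -> q2
Final: q2
Original accept: {q1, q2}
Complement: q2 is in original accept

No, complement rejects (original accepts)


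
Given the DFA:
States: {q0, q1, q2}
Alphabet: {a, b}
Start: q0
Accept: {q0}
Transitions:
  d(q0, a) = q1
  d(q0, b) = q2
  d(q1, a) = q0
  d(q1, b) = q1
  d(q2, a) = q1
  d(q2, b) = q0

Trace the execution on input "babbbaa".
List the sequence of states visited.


Input: babbbaa
d(q0, b) = q2
d(q2, a) = q1
d(q1, b) = q1
d(q1, b) = q1
d(q1, b) = q1
d(q1, a) = q0
d(q0, a) = q1


q0 -> q2 -> q1 -> q1 -> q1 -> q1 -> q0 -> q1


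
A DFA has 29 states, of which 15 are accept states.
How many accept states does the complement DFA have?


Complement swaps accept and non-accept states.
29 - 15 = 14

14


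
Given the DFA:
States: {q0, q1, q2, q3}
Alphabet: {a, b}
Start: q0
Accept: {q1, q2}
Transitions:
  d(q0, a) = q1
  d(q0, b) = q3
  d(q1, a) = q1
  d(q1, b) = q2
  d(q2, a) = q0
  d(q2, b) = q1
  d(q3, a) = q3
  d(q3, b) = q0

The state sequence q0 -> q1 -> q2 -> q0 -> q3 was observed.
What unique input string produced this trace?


Trace back each transition to find the symbol:
  q0 --[a]--> q1
  q1 --[b]--> q2
  q2 --[a]--> q0
  q0 --[b]--> q3

"abab"


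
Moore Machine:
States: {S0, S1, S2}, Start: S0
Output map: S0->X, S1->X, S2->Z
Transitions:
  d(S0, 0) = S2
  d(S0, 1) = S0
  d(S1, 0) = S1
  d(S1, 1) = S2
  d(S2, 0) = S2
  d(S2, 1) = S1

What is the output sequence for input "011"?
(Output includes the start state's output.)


Start: S0 (output X)
  --0--> S2 (output Z)
  --1--> S1 (output X)
  --1--> S2 (output Z)

"XZXZ"


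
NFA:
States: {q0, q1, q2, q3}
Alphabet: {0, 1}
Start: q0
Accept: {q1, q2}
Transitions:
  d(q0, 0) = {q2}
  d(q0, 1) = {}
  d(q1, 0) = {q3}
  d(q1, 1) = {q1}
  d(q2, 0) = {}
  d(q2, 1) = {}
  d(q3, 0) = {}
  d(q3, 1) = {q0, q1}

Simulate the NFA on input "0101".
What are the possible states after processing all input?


Start: {q0}
  --0--> {q2}
  --1--> {}
  --0--> {}
  --1--> {}

{} (empty set, no valid transitions)


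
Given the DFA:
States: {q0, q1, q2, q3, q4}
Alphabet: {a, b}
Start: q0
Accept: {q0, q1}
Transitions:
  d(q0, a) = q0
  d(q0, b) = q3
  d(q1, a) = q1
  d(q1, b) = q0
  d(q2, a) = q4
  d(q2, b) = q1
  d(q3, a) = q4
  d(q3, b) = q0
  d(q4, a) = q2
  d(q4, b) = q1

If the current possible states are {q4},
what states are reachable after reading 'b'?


Apply transition on 'b' from each current state:
  d(q4, b) = q1

{q1}


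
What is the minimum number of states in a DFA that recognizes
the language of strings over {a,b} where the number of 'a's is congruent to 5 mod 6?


States track (count of 'a') mod 6.
Need 6 states: one per remainder 0..5; accept = remainder 5.

6


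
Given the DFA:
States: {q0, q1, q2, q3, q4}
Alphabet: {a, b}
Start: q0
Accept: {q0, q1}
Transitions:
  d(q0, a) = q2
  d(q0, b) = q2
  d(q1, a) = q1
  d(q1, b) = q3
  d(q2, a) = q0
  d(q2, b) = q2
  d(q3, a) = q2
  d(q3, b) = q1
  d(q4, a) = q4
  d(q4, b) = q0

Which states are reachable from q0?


BFS from q0:
  layer 0: {q0}
  layer 1: {q2}

{q0, q2}


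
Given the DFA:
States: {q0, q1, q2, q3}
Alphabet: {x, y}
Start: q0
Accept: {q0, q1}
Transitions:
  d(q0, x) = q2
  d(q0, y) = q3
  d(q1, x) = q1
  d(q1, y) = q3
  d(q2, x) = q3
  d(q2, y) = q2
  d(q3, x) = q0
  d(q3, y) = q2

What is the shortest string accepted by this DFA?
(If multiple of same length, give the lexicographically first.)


BFS by string length (lex-first path to each state shown):
  len 0: q0<-""
Found accept state at length 0.

"" (empty string)


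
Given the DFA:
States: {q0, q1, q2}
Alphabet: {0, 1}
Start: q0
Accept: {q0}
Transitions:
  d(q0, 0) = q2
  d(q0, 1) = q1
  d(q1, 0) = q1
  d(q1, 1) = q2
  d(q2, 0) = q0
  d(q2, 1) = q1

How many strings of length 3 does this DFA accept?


Enumerating all length-3 strings:
  "000" -> q2 [reject]
  "001" -> q1 [reject]
  "010" -> q1 [reject]
  "011" -> q2 [reject]
  "100" -> q1 [reject]
  "101" -> q2 [reject]
  "110" -> q0 [accept]
  "111" -> q1 [reject]

1 out of 8


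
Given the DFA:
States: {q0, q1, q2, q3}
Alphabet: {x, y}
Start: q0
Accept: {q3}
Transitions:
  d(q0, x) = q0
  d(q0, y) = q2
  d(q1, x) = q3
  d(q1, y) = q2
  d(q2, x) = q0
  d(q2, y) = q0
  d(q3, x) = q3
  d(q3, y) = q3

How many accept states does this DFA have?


Accept states listed: {q3}
Counting: q3(1)

1


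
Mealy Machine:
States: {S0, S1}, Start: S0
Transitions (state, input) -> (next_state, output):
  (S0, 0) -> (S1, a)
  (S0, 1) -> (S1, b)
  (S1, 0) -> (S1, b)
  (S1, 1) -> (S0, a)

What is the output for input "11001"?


Step-by-step:
  (S0, 1) -> (S1, b)
  (S1, 1) -> (S0, a)
  (S0, 0) -> (S1, a)
  (S1, 0) -> (S1, b)
  (S1, 1) -> (S0, a)

"baaba"


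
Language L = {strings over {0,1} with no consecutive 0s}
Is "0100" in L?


'00' occurs at index 2

No, "0100" is not in L


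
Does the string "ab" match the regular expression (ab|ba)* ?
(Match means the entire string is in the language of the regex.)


|string| = 2; first = 'a'; last = 'b'

Yes, "ab" matches (ab|ba)*


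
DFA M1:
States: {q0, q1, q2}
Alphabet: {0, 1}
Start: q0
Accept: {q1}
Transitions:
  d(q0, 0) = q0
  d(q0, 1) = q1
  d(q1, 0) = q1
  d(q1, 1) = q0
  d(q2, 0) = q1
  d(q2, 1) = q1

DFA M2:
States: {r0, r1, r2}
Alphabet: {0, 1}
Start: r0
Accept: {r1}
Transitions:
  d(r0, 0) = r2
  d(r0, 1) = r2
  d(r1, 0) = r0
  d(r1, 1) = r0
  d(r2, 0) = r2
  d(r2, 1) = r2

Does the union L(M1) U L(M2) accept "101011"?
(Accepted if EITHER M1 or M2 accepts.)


M1: final=q0 accepted=False
M2: final=r2 accepted=False

No, union rejects (neither accepts)


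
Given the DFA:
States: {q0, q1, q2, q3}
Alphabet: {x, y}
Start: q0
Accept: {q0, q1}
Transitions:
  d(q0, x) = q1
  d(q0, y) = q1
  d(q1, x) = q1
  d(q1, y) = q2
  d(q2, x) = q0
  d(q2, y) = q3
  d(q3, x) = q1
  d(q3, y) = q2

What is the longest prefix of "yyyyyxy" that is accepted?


Run the DFA, marking each prefix where the state is accepting:
  "" -> q0 [accept]
  "y" -> q1 [accept]
  "yy" -> q2 [reject]
  "yyy" -> q3 [reject]
  "yyyy" -> q2 [reject]
  "yyyyy" -> q3 [reject]
  "yyyyyx" -> q1 [accept]
  "yyyyyxy" -> q2 [reject]

"yyyyyx"


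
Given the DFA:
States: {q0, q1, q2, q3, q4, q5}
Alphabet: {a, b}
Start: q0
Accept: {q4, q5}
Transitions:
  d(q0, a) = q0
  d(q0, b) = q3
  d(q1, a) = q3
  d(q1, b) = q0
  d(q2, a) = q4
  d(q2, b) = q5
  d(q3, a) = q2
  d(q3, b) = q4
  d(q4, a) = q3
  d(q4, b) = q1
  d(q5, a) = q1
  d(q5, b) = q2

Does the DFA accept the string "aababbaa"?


Trace: q0 -> q0 -> q0 -> q3 -> q2 -> q5 -> q2 -> q4 -> q3
Final state: q3
Accept states: {q4, q5}

No, rejected (final state q3 is not an accept state)


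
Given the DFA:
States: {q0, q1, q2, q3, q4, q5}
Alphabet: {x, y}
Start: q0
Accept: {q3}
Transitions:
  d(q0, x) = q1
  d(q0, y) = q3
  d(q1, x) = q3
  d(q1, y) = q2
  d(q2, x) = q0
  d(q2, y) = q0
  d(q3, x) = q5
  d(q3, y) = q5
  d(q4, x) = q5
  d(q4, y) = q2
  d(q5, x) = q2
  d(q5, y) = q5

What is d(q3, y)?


Looking up transition d(q3, y)

q5


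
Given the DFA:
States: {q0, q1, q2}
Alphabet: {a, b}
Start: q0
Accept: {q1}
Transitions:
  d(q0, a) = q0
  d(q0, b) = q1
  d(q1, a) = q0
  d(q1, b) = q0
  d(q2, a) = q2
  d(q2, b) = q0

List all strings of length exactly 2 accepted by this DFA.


All strings of length 2: 4 total
Accepted: 1

"ab"


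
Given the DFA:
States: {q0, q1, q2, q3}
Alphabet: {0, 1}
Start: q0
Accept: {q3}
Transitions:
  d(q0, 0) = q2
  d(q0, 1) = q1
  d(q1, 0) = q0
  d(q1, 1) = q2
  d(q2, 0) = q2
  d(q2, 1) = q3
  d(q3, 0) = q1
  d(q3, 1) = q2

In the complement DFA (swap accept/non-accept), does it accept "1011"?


Trace: q0 -> q1 -> q0 -> q1 -> q2
Final: q2
Original accept: {q3}
Complement: q2 is not in original accept

Yes, complement accepts (original rejects)


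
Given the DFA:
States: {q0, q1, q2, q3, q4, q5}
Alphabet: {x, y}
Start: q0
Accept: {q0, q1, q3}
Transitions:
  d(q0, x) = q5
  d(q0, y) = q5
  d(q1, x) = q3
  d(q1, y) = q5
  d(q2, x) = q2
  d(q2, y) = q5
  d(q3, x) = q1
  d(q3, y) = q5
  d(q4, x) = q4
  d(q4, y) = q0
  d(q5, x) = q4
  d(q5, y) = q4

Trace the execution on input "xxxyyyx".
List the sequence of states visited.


Input: xxxyyyx
d(q0, x) = q5
d(q5, x) = q4
d(q4, x) = q4
d(q4, y) = q0
d(q0, y) = q5
d(q5, y) = q4
d(q4, x) = q4


q0 -> q5 -> q4 -> q4 -> q0 -> q5 -> q4 -> q4


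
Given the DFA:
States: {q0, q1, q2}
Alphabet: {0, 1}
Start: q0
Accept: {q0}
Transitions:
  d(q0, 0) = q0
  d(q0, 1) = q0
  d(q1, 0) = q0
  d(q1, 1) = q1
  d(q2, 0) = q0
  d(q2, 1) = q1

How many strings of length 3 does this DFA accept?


Enumerating all length-3 strings:
  "000" -> q0 [accept]
  "001" -> q0 [accept]
  "010" -> q0 [accept]
  "011" -> q0 [accept]
  "100" -> q0 [accept]
  "101" -> q0 [accept]
  "110" -> q0 [accept]
  "111" -> q0 [accept]

8 out of 8


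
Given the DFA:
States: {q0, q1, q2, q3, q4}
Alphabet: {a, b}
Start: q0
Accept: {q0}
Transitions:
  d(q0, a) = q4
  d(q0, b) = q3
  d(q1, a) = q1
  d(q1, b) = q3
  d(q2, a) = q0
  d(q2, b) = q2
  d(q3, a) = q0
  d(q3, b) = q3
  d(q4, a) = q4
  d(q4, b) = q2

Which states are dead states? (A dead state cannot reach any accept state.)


Forward reachability from each state:
  q0 -> reaches accept state q0 (live)
  q1 -> reaches accept state q0 (live)
  q2 -> reaches accept state q0 (live)
  q3 -> reaches accept state q0 (live)
  q4 -> reaches accept state q0 (live)

None (all states can reach an accept state)


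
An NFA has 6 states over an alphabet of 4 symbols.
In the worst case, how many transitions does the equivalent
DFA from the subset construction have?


Subset construction: one DFA state per subset of NFA states = 2^6 = 64 states.
Each DFA state has 4 outgoing transitions: 64 * 4 = 256

256


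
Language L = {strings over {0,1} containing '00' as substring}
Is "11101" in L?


'00' does not occur

No, "11101" is not in L


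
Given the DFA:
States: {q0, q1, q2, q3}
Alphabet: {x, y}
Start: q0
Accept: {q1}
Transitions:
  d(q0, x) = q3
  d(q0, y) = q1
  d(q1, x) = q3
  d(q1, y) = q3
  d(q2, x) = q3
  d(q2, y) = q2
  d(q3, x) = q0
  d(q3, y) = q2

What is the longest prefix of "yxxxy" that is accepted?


Run the DFA, marking each prefix where the state is accepting:
  "" -> q0 [reject]
  "y" -> q1 [accept]
  "yx" -> q3 [reject]
  "yxx" -> q0 [reject]
  "yxxx" -> q3 [reject]
  "yxxxy" -> q2 [reject]

"y"


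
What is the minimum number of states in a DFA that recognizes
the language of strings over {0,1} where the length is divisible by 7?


States track (length) mod 7.
Need 7 states: one per remainder 0..6; accept = remainder 0.

7


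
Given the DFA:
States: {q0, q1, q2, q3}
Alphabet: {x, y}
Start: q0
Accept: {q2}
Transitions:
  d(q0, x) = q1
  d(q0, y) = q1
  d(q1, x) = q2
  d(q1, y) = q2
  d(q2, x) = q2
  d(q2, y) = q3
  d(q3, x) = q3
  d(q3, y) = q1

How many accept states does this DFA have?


Accept states listed: {q2}
Counting: q2(1)

1


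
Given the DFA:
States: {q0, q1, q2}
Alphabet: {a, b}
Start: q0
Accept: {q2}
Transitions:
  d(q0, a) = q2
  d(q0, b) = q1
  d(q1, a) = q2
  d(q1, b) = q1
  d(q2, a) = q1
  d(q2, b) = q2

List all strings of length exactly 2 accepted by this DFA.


All strings of length 2: 4 total
Accepted: 2

"ab", "ba"


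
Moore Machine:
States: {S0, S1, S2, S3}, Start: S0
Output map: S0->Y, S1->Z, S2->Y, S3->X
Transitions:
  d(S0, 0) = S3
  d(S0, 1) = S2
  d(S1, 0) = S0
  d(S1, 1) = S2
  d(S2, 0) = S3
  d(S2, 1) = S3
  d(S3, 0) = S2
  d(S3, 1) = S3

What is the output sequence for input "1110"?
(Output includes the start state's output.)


Start: S0 (output Y)
  --1--> S2 (output Y)
  --1--> S3 (output X)
  --1--> S3 (output X)
  --0--> S2 (output Y)

"YYXXY"


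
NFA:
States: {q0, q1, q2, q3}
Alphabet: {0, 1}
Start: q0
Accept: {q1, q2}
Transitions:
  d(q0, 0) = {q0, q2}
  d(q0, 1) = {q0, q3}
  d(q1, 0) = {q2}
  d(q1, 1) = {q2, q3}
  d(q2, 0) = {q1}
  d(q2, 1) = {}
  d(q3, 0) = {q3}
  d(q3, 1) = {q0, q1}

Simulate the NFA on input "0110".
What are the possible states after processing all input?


Start: {q0}
  --0--> {q0, q2}
  --1--> {q0, q3}
  --1--> {q0, q1, q3}
  --0--> {q0, q2, q3}

{q0, q2, q3}


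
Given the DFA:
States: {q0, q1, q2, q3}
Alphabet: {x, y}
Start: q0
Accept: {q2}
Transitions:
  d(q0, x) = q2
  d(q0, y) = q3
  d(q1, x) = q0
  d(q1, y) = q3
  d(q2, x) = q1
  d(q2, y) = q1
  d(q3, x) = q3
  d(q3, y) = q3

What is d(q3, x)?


Looking up transition d(q3, x)

q3


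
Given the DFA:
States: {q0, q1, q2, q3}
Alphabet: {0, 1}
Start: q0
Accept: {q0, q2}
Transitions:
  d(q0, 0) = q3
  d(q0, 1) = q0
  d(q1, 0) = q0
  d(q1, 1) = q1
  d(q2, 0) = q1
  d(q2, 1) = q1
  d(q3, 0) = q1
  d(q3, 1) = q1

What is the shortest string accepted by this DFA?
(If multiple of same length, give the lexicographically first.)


BFS by string length (lex-first path to each state shown):
  len 0: q0<-""
Found accept state at length 0.

"" (empty string)
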